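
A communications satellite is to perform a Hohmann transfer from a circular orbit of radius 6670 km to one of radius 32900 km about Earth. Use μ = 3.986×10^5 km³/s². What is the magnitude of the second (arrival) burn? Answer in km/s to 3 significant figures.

Transfer-ellipse semi-major axis a_t = (r₁ + r₂)/2 = (6670 + 32900)/2 = 19785 km.
Circular speed at r = 32900 km: v_c = √(μ/r) = 3.481 km/s.
Vis-viva on the transfer ellipse at r = 32900 km gives v_t = √[μ(2/r − 1/a_t)] = 2.021 km/s.
Δv₂ = |v_t − v_c| = |2.021 − 3.481| = 1.460 km/s.

Δv₂ = 1.46 km/s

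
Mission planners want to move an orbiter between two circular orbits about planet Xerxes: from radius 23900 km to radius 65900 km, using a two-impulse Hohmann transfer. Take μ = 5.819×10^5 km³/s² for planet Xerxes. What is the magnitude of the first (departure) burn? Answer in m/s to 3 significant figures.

The Hohmann ellipse has a_t = (r₁ + r₂)/2 = 44900 km.
Circular speed at r = 23900 km: v_c = √(μ/r) = 4.934 km/s.
Vis-viva on the transfer ellipse at r = 23900 km gives v_t = √[μ(2/r − 1/a_t)] = 5.978 km/s.
Δv₁ = |v_t − v_c| = |5.978 − 4.934| = 1.044 km/s.

Δv₁ = 1040 m/s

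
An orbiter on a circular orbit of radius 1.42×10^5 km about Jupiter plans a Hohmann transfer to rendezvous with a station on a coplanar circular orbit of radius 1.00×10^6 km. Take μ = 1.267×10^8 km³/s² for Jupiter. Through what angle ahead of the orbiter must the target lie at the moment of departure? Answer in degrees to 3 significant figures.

φ = 102°

Semi-major axis of the transfer orbit: a_t = (1.420×10^5 + 1.000×10^6)/2 = 5.710×10^5 km.
The half-period of the transfer ellipse is t = π√(a_t³/μ) = 1.204247×10^5 s.
Target angular speed ω₂ = √(μ/r₂³) = 1.125611×10^-5 rad/s.
Angle swept by the target during transfer: ω₂·t = 1.35551 rad = 77.67°.
Arrival is 180° from departure on the ellipse, so φ = 180° − 77.67° = 102°.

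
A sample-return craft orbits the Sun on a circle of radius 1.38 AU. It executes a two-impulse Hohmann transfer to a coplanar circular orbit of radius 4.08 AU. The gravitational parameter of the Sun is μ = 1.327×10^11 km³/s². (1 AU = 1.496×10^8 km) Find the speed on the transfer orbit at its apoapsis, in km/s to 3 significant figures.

v = 10.5 km/s

In km: r₁ = 1.38 × 1.496×10^8 = 2.06448×10^8 km; r₂ = 4.08 × 1.496×10^8 = 6.10368×10^8 km.
The Hohmann ellipse has a_t = (r₁ + r₂)/2 = 4.08408×10^8 km.
At apoapsis, r = 6.10368×10^8 km.
Vis-viva: v = √[μ(2/r − 1/a_t)] = √[1.327×10^11 × (2/6.10368×10^8 − 1/4.08408×10^8)] = 10.48 km/s.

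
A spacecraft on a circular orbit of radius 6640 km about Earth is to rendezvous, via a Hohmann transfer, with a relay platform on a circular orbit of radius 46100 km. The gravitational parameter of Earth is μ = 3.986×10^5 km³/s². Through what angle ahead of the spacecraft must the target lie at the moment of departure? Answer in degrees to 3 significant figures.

The Hohmann ellipse has a_t = (r₁ + r₂)/2 = 26370 km.
The half-period of the transfer ellipse is t = π√(a_t³/μ) = 21308 s.
Target angular speed ω₂ = √(μ/r₂³) = 6.3785×10^-5 rad/s.
Angle swept by the target during transfer: ω₂·t = 1.3591 rad = 77.87°.
Arrival is 180° from departure on the ellipse, so φ = 180° − 77.87° = 102°.

φ = 102°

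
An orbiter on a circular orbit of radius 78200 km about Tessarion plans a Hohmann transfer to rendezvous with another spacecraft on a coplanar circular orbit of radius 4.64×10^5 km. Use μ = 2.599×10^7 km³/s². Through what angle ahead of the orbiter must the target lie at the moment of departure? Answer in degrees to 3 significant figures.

The Hohmann ellipse has a_t = (r₁ + r₂)/2 = 2.711×10^5 km.
Transfer time t = π√(a_t³/μ) = 86980 s.
The target's mean motion on its circular orbit is ω₂ = √(μ/r₂³) = 1.613×10^-5 rad/s.
Angle swept by the target during transfer: ω₂·t = 1.403 rad = 80.39°.
Arrival is 180° from departure on the ellipse, so φ = 180° − 80.39° = 99.6°.

φ = 99.6°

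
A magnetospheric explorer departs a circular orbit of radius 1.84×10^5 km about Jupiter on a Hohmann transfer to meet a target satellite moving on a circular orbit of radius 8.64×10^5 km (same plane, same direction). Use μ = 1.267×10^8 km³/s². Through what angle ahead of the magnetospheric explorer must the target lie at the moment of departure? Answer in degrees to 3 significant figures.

Semi-major axis of the transfer orbit: a_t = (1.840×10^5 + 8.640×10^5)/2 = 5.240×10^5 km.
The half-period of the transfer ellipse is t = π√(a_t³/μ) = 1.05866×10^5 s.
The target's mean motion on its circular orbit is ω₂ = √(μ/r₂³) = 1.40158×10^-5 rad/s.
Angle swept by the target during transfer: ω₂·t = 1.4838 rad = 85.02°.
Arrival is 180° from departure on the ellipse, so φ = 180° − 85.02° = 95.0°.

φ = 95.0°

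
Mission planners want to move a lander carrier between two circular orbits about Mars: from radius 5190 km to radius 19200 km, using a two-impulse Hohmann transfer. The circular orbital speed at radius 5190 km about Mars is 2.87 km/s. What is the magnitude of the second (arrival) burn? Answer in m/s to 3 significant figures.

From the circular-orbit relation v² = μ/r at r = 5190 km: μ = v²r = (2.87)² × 5190 = 42749.5 km³/s².
Semi-major axis of the transfer orbit: a_t = (5190 + 19200)/2 = 12195 km.
On the circular orbit at r = 19200 km, v_c = √(μ/r) = 1.49216 km/s.
Vis-viva on the transfer ellipse at r = 19200 km gives v_t = √[μ(2/r − 1/a_t)] = 0.973437 km/s.
Δv₂ = |v_t − v_c| = |0.973437 − 1.49216| = 0.5187 km/s.

Δv₂ = 519 m/s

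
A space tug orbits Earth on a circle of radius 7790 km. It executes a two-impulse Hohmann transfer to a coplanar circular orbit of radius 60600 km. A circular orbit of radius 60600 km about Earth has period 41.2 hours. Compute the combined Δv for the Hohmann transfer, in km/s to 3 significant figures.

Δv = 3.71 km/s

From Kepler's third law T² = 4π²r³/μ at r = 60600 km, T = 41.2 hours = 41.2 × 3600 s = 1.4832×10^5 s: μ = 4π²r³/T² = 3.99373×10^5 km³/s².
The Hohmann ellipse has a_t = (r₁ + r₂)/2 = 34195 km.
Circular speed at r₁: v₁ = √(μ/r₁) = √(3.99373×10^5/7790) = 7.160 km/s.
Transfer-orbit speed at r₁ (v² = μ(2/r − 1/a)): v_p = √[μ(2/r₁ − 1/a_t)] = 9.532 km/s.
First burn Δv₁ = |v_p − v₁| = 2.372 km/s.
At r₂, v₂ = √(μ/r₂) = 2.567 km/s.
Transfer-orbit speed at r₂: v_a = √[μ(2/r₂ − 1/a_t)] = 1.225 km/s.
Second burn Δv₂ = |v₂ − v_a| = 1.342 km/s.
Total Δv = Δv₁ + Δv₂ = 3.714 km/s.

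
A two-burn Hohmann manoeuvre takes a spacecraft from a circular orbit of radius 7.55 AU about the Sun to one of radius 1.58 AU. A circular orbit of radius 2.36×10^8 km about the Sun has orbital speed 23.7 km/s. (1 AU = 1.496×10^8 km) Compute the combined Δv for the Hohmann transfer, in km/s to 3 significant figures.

Δv = 11.2 km/s

From the circular-orbit relation v² = μ/r at r = 2.36×10^8 km: μ = v²r = (23.7)² × 2.36×10^8 = 1.32559×10^11 km³/s².
In km: r₁ = 7.55 × 1.496×10^8 = 1.12948×10^9 km; r₂ = 1.58 × 1.496×10^8 = 2.36368×10^8 km.
Transfer-ellipse semi-major axis a_t = (r₁ + r₂)/2 = (1.12948×10^9 + 2.36368×10^8)/2 = 6.82924×10^8 km.
At r₁ the circular-orbit speed is v₁ = √(μ/r₁) = 10.833 km/s.
On the transfer ellipse at r₁, vis-viva equation gives v_a = √[μ(2/r₁ − 1/a_t)] = 6.3734 km/s.
First burn Δv₁ = |v_a − v₁| = 4.460 km/s.
Circular speed at r₂: v₂ = √(μ/r₂) = 23.6815 km/s.
Transfer-orbit speed at r₂: v_p = √[μ(2/r₂ − 1/a_t)] = 30.4553 km/s.
Second burn Δv₂ = |v₂ − v_p| = 6.774 km/s.
Δv = Δv₁ + Δv₂ = 4.460 + 6.774 = 11.23 km/s.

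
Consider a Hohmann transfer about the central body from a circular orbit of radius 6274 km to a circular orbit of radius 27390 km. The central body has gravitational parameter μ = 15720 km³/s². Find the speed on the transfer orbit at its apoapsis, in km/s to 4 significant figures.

Transfer-ellipse semi-major axis a_t = (r₁ + r₂)/2 = (6274 + 27390)/2 = 16832 km.
The apoapsis of the transfer ellipse is at r = 27390 km.
Vis-viva: v = √[μ(2/r − 1/a_t)] = √[15720 × (2/27390 − 1/16832)] = 0.4625 km/s.

v = 0.4625 km/s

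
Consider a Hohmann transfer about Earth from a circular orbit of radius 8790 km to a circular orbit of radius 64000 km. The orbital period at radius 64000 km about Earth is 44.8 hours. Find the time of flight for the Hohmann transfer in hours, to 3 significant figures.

t = 9.61 hours

From Kepler's third law T² = 4π²r³/μ at r = 64000 km, T = 44.8 hours = 44.8 × 3600 s = 1.6128×10^5 s: μ = 4π²r³/T² = 3.97868×10^5 km³/s².
The Hohmann ellipse has a_t = (r₁ + r₂)/2 = 36395 km.
By Kepler's third law the transfer-orbit period is T = 2π√(a_t³/μ), so t = T/2 = 34580 s.
Converting: 34580 s ÷ 3600 s/hour = 9.61 hours.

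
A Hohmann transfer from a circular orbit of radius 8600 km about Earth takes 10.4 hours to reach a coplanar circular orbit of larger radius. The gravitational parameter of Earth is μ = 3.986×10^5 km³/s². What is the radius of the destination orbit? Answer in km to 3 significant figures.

r₂ = 68200 km

Transfer time t = 10.4 hours = 37440 s, and t = π√(a_t³/μ).
So a_t = (μ t²/π²)^(1/3) = (3.986×10^5 × (37440)² / π²)^(1/3) = 38398 km.
Since a_t = (r₁ + r₂)/2, r₂ = 2a_t − r₁ = 2×38398 − 8600 = 68196 km.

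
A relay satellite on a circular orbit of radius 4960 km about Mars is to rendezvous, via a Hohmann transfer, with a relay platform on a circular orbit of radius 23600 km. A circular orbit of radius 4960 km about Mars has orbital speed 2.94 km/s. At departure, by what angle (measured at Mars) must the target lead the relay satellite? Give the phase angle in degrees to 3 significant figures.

From the circular-orbit relation v² = μ/r at r = 4960 km: μ = v²r = (2.94)² × 4960 = 42872.3 km³/s².
Transfer-ellipse semi-major axis a_t = (r₁ + r₂)/2 = (4960 + 23600)/2 = 14280 km.
Transfer time t = π√(a_t³/μ) = 25891 s.
Target angular speed ω₂ = √(μ/r₂³) = 5.7111×10^-5 rad/s.
Angle swept by the target during transfer: ω₂·t = 1.4787 rad = 84.72°.
The relay satellite traverses 180° on the transfer ellipse, so the target must lead by 180° − 84.72° = 95.3°.

φ = 95.3°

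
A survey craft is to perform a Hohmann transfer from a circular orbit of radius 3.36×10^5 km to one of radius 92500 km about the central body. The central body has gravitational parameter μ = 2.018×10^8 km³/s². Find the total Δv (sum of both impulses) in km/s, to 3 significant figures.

Transfer-ellipse semi-major axis a_t = (r₁ + r₂)/2 = (3.360×10^5 + 92500)/2 = 2.1425×10^5 km.
At r₁ the circular-orbit speed is v₁ = √(μ/r₁) = 24.5070 km/s.
Transfer-orbit speed at r₁ (vis-viva equation): v_a = √[μ(2/r₁ − 1/a_t)] = 16.1028 km/s.
First burn Δv₁ = |v_a − v₁| = 8.4042 km/s.
Circular speed at r₂: v₂ = √(μ/r₂) = 46.708 km/s.
Transfer-orbit speed at r₂: v_p = √[μ(2/r₂ − 1/a_t)] = 58.492 km/s.
Second burn Δv₂ = |v₂ − v_p| = 11.784 km/s.
Δv = Δv₁ + Δv₂ = 8.4042 + 11.784 = 20.19 km/s.

Δv = 20.2 km/s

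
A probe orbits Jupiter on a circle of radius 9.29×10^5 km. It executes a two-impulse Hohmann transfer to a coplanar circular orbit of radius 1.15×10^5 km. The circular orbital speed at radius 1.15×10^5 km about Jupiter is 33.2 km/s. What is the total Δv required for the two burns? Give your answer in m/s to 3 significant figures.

Δv = 17300 m/s

From the circular-orbit relation v² = μ/r at r = 1.15×10^5 km: μ = v²r = (33.2)² × 1.15×10^5 = 1.26758×10^8 km³/s².
The Hohmann ellipse has a_t = (r₁ + r₂)/2 = 5.220×10^5 km.
At r₁ the circular-orbit speed is v₁ = √(μ/r₁) = 11.681 km/s.
On the transfer ellipse at r₁, vis-viva gives v_a = √[μ(2/r₁ − 1/a_t)] = 5.4827 km/s.
First burn Δv₁ = |v_a − v₁| = 6.198 km/s.
At r₂, v₂ = √(μ/r₂) = 33.20 km/s.
Transfer-orbit speed at r₂: v_p = √[μ(2/r₂ − 1/a_t)] = 44.29 km/s.
Second burn Δv₂ = |v₂ − v_p| = 11.09 km/s.
Total Δv = Δv₁ + Δv₂ = 17.29 km/s.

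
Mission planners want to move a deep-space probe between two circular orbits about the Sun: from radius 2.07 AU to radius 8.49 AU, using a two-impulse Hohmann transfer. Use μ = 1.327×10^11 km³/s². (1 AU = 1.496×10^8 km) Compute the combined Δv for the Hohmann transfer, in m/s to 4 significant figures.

Δv = 9370 m/s

In km: r₁ = 2.07 × 1.496×10^8 = 3.09672×10^8 km; r₂ = 8.49 × 1.496×10^8 = 1.270104×10^9 km.
Transfer-ellipse semi-major axis a_t = (r₁ + r₂)/2 = (3.09672×10^8 + 1.270104×10^9)/2 = 7.89888×10^8 km.
At r₁ the circular-orbit speed is v₁ = √(μ/r₁) = 20.701 km/s.
Transfer-orbit speed at r₁ (vis-viva): v_p = √[μ(2/r₁ − 1/a_t)] = 26.250 km/s.
First burn Δv₁ = |v_p − v₁| = 5.549 km/s.
Circular speed at r₂: v₂ = √(μ/r₂) = 10.2215 km/s.
Transfer-orbit speed at r₂: v_a = √[μ(2/r₂ − 1/a_t)] = 6.40006 km/s.
Second burn Δv₂ = |v₂ − v_a| = 3.821 km/s.
Δv = Δv₁ + Δv₂ = 5.549 + 3.821 = 9.370 km/s.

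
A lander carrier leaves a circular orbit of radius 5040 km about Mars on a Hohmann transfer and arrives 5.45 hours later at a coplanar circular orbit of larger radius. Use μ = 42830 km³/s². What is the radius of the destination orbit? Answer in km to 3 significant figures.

r₂ = 18700 km

Transfer time t = 5.45 hours = 19620 s, and t = π√(a_t³/μ).
So a_t = (μ t²/π²)^(1/3) = (42830 × (19620)² / π²)^(1/3) = 11865 km.
Since a_t = (r₁ + r₂)/2, r₂ = 2a_t − r₁ = 2×11865 − 5040 = 18690 km.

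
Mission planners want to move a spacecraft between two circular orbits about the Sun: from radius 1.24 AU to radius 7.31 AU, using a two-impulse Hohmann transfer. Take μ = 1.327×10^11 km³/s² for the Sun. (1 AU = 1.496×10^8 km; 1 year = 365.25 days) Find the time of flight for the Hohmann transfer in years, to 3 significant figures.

t = 4.42 years

In km: r₁ = 1.24 × 1.496×10^8 = 1.85504×10^8 km; r₂ = 7.31 × 1.496×10^8 = 1.093576×10^9 km.
The Hohmann ellipse has a_t = (r₁ + r₂)/2 = 6.3954×10^8 km.
By Kepler's third law the transfer-orbit period is T = 2π√(a_t³/μ), so t = T/2 = 1.395×10^8 s.
Converting: 1.395×10^8 s ÷ 3.15576×10^7 s/year (365.25 × 86400) = 4.42 years.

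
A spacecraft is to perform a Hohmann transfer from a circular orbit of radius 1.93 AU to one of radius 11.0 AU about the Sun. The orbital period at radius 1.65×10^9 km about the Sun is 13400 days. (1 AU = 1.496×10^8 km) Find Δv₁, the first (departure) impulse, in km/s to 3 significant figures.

Δv₁ = 6.52 km/s

From Kepler's third law T² = 4π²r³/μ at r = 1.65×10^9 km, T = 13400 days = 13400 × 86400 s = 1.15776×10^9 s: μ = 4π²r³/T² = 1.32304×10^11 km³/s².
In km: r₁ = 1.93 × 1.496×10^8 = 2.88728×10^8 km; r₂ = 11.0 × 1.496×10^8 = 1.6456×10^9 km.
The Hohmann ellipse has a_t = (r₁ + r₂)/2 = 9.67164×10^8 km.
Circular speed at r = 2.88728×10^8 km: v_c = √(μ/r) = 21.4064 km/s.
Vis-viva on the transfer ellipse at r = 2.88728×10^8 km gives v_t = √[μ(2/r − 1/a_t)] = 27.9225 km/s.
Δv₁ = |v_t − v_c| = |27.9225 − 21.4064| = 6.516 km/s.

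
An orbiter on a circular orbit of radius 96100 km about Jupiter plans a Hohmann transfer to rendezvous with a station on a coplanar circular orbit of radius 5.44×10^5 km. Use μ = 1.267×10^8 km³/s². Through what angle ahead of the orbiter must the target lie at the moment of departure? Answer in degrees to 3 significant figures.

Semi-major axis of the transfer orbit: a_t = (96100 + 5.440×10^5)/2 = 3.2005×10^5 km.
The half-period of the transfer ellipse is t = π√(a_t³/μ) = 50535 s.
Target angular speed ω₂ = √(μ/r₂³) = 2.8054×10^-5 rad/s.
Angle swept by the target during transfer: ω₂·t = 1.4177 rad = 81.23°.
Arrival is 180° from departure on the ellipse, so φ = 180° − 81.23° = 98.8°.

φ = 98.8°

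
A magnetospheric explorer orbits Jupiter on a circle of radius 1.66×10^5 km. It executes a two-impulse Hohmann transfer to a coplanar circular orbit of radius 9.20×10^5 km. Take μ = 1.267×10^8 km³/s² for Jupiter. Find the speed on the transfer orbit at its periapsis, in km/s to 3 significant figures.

v = 36.0 km/s

Semi-major axis of the transfer orbit: a_t = (1.660×10^5 + 9.200×10^5)/2 = 5.430×10^5 km.
The periapsis of the transfer ellipse is at r = 1.660×10^5 km.
From the vis-viva equation, v = √[μ(2/r − 1/a_t)] = 35.96 km/s.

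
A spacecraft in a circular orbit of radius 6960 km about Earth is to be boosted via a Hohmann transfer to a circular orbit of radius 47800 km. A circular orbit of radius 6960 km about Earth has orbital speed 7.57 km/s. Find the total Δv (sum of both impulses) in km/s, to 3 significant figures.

From the circular-orbit relation v² = μ/r at r = 6960 km: μ = v²r = (7.57)² × 6960 = 3.98842×10^5 km³/s².
Transfer-ellipse semi-major axis a_t = (r₁ + r₂)/2 = (6960 + 47800)/2 = 27380 km.
At r₁ the circular-orbit speed is v₁ = √(μ/r₁) = 7.5700 km/s.
On the transfer ellipse at r₁, vis-viva gives v_p = √[μ(2/r₁ − 1/a_t)] = 10.002 km/s.
First burn Δv₁ = |v_p − v₁| = 2.432 km/s.
At r₂, v₂ = √(μ/r₂) = 2.8886 km/s.
Transfer-orbit speed at r₂: v_a = √[μ(2/r₂ − 1/a_t)] = 1.4564 km/s.
Second burn Δv₂ = |v₂ − v_a| = 1.432 km/s.
Total Δv = Δv₁ + Δv₂ = 3.864 km/s.

Δv = 3.86 km/s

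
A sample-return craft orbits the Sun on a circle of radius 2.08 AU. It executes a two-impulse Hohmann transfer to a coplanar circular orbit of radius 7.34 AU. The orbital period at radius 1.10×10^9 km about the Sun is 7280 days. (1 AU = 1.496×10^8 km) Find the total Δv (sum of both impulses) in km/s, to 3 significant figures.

Δv = 8.82 km/s

From Kepler's third law T² = 4π²r³/μ at r = 1.10×10^9 km, T = 7280 days = 7280 × 86400 s = 6.28992×10^8 s: μ = 4π²r³/T² = 1.32815×10^11 km³/s².
In km: r₁ = 2.08 × 1.496×10^8 = 3.11168×10^8 km; r₂ = 7.34 × 1.496×10^8 = 1.098064×10^9 km.
Semi-major axis of the transfer orbit: a_t = (3.11168×10^8 + 1.098064×10^9)/2 = 7.04616×10^8 km.
At r₁ the circular-orbit speed is v₁ = √(μ/r₁) = 20.660 km/s.
On the transfer ellipse at r₁, vis-viva equation gives v_p = √[μ(2/r₁ − 1/a_t)] = 25.791 km/s.
First burn Δv₁ = |v_p − v₁| = 5.131 km/s.
Circular speed at r₂: v₂ = √(μ/r₂) = 10.9979 km/s.
Transfer-orbit speed at r₂: v_a = √[μ(2/r₂ − 1/a_t)] = 7.30855 km/s.
Second burn Δv₂ = |v₂ − v_a| = 3.689 km/s.
Total Δv = Δv₁ + Δv₂ = 8.820 km/s.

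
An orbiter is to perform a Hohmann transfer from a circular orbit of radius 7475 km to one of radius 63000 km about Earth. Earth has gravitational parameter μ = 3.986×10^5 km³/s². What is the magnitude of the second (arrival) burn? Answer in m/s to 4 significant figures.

Transfer-ellipse semi-major axis a_t = (r₁ + r₂)/2 = (7475 + 63000)/2 = 35237.5 km.
Circular speed at r = 63000 km: v_c = √(μ/r) = 2.5153 km/s.
Transfer-orbit speed at the same r (vis-viva, a = a_t): v_t = √[μ(2/r − 1/a_t)] = 1.1585 km/s.
Δv₂ = |v_t − v_c| = |1.1585 − 2.5153| = 1.357 km/s.

Δv₂ = 1357 m/s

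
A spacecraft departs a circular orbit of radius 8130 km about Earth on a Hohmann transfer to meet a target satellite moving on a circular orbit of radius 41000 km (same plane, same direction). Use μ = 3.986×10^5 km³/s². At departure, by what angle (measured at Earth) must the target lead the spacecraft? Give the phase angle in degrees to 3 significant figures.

The Hohmann ellipse has a_t = (r₁ + r₂)/2 = 24565 km.
The half-period of the transfer ellipse is t = π√(a_t³/μ) = 19160 s.
Target angular speed ω₂ = √(μ/r₂³) = 7.605×10^-5 rad/s.
Angle swept by the target during transfer: ω₂·t = 1.457 rad = 83.48°.
Arrival is 180° from departure on the ellipse, so φ = 180° − 83.48° = 96.5°.

φ = 96.5°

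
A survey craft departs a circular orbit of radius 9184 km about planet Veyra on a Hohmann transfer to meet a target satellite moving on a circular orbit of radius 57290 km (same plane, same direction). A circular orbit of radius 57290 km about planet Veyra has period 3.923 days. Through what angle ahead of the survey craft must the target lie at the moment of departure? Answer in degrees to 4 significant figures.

From Kepler's third law T² = 4π²r³/μ at r = 57290 km, T = 3.923 days = 3.923 × 86400 s = 3.389472×10^5 s: μ = 4π²r³/T² = 64614.8 km³/s².
Semi-major axis of the transfer orbit: a_t = (9184 + 57290)/2 = 33237 km.
Transfer time t = π√(a_t³/μ) = 74889 s.
Target angular speed ω₂ = √(μ/r₂³) = 1.8537×10^-5 rad/s.
Angle swept by the target during transfer: ω₂·t = 1.3882 rad = 79.54°.
Arrival is 180° from departure on the ellipse, so φ = 180° − 79.54° = 100.5°.

φ = 100.5°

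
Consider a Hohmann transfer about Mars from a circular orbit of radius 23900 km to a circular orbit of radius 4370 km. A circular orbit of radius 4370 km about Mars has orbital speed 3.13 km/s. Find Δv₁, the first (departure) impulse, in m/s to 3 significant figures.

From the circular-orbit relation v² = μ/r at r = 4370 km: μ = v²r = (3.13)² × 4370 = 42812.5 km³/s².
Semi-major axis of the transfer orbit: a_t = (23900 + 4370)/2 = 14135 km.
Circular speed at r = 23900 km: v_c = √(μ/r) = 1.3384 km/s.
Vis-viva on the transfer ellipse at r = 23900 km gives v_t = √[μ(2/r − 1/a_t)] = 0.74418 km/s.
Δv₁ = |v_t − v_c| = |0.74418 − 1.3384| = 0.5942 km/s.

Δv₁ = 594 m/s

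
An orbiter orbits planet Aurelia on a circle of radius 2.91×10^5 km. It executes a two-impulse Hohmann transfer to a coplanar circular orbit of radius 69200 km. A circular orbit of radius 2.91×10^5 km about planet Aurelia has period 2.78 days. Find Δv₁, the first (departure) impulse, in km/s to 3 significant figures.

From Kepler's third law T² = 4π²r³/μ at r = 2.91×10^5 km, T = 2.78 days = 2.78 × 86400 s = 2.40192×10^5 s: μ = 4π²r³/T² = 1.68625×10^7 km³/s².
Semi-major axis of the transfer orbit: a_t = (2.910×10^5 + 69200)/2 = 1.801×10^5 km.
On the circular orbit at r = 2.910×10^5 km, v_c = √(μ/r) = 7.6123 km/s.
Vis-viva on the transfer ellipse at r = 2.910×10^5 km gives v_t = √[μ(2/r − 1/a_t)] = 4.7186 km/s.
Δv₁ = |v_t − v_c| = |4.7186 − 7.6123| = 2.894 km/s.

Δv₁ = 2.89 km/s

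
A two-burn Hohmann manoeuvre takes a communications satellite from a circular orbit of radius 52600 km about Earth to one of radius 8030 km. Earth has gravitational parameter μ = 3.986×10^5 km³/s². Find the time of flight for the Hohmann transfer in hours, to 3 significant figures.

t = 7.30 hours

The Hohmann ellipse has a_t = (r₁ + r₂)/2 = 30315 km.
Transfer time t = π√(a_t³/μ) = π√((30315)³ / 3.986×10^5) = 26264 s.
Converting: 26264 s ÷ 3600 s/hour = 7.30 hours.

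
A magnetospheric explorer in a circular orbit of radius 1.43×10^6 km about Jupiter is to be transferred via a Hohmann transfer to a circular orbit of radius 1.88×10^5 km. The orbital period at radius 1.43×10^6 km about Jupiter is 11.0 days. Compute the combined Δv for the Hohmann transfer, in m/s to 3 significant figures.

Δv = 13500 m/s

From Kepler's third law T² = 4π²r³/μ at r = 1.43×10^6 km, T = 11.0 days = 11.0 × 86400 s = 9.504×10^5 s: μ = 4π²r³/T² = 1.27807×10^8 km³/s².
Transfer-ellipse semi-major axis a_t = (r₁ + r₂)/2 = (1.430×10^6 + 1.880×10^5)/2 = 8.090×10^5 km.
Circular speed at r₁: v₁ = √(μ/r₁) = √(1.27807×10^8/1.430×10^6) = 9.453867 km/s.
Transfer-orbit speed at r₁ (v² = μ(2/r − 1/a)): v_a = √[μ(2/r₁ − 1/a_t)] = 4.557368 km/s.
First burn Δv₁ = |v_a − v₁| = 4.896 km/s.
Circular speed at r₂: v₂ = √(μ/r₂) = 26.073 km/s.
Transfer-orbit speed at r₂: v_p = √[μ(2/r₂ − 1/a_t)] = 34.665 km/s.
Second burn Δv₂ = |v₂ − v_p| = 8.592 km/s.
Δv = Δv₁ + Δv₂ = 4.896 + 8.592 = 13.49 km/s.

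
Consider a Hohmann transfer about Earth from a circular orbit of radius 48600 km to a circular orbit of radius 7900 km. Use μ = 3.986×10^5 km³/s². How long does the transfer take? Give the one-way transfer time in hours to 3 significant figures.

The Hohmann ellipse has a_t = (r₁ + r₂)/2 = 28250 km.
Half the transfer-orbit period gives t = π√(a_t³/μ) = 23630 s.
Converting: 23630 s ÷ 3600 s/hour = 6.56 hours.

t = 6.56 hours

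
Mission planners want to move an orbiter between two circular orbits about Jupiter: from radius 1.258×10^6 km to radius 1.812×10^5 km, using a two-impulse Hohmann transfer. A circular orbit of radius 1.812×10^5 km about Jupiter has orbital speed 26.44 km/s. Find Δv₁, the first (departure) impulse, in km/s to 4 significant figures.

From the circular-orbit relation v² = μ/r at r = 1.812×10^5 km: μ = v²r = (26.44)² × 1.812×10^5 = 1.26672×10^8 km³/s².
Transfer-ellipse semi-major axis a_t = (r₁ + r₂)/2 = (1.258×10^6 + 1.812×10^5)/2 = 7.196×10^5 km.
On the circular orbit at r = 1.258×10^6 km, v_c = √(μ/r) = 10.0346 km/s.
Transfer-orbit speed at the same r (vis-viva, a = a_t): v_t = √[μ(2/r − 1/a_t)] = 5.03540 km/s.
Δv₁ = |v_t − v_c| = |5.03540 − 10.0346| = 4.999 km/s.

Δv₁ = 4.999 km/s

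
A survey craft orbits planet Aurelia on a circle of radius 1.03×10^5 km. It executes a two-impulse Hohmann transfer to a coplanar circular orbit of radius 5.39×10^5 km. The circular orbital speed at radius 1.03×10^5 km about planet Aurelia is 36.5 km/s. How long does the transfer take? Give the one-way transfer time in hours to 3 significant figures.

t = 13.5 hours

From the circular-orbit relation v² = μ/r at r = 1.03×10^5 km: μ = v²r = (36.5)² × 1.03×10^5 = 1.37222×10^8 km³/s².
The Hohmann ellipse has a_t = (r₁ + r₂)/2 = 3.210×10^5 km.
Transfer time t = π√(a_t³/μ) = π√((3.210×10^5)³ / 1.37222×10^8) = 48770 s.
Converting: 48770 s ÷ 3600 s/hour = 13.5 hours.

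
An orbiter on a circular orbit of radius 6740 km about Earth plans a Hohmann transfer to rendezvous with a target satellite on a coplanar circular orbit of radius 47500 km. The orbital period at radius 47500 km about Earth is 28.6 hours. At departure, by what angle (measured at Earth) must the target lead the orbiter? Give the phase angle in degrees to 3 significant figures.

φ = 102°

From Kepler's third law T² = 4π²r³/μ at r = 47500 km, T = 28.6 hours = 28.6 × 3600 s = 1.0296×10^5 s: μ = 4π²r³/T² = 3.99120×10^5 km³/s².
Semi-major axis of the transfer orbit: a_t = (6740 + 47500)/2 = 27120 km.
Transfer time t = π√(a_t³/μ) = 22209 s.
Target angular speed ω₂ = √(μ/r₂³) = 6.1025×10^-5 rad/s.
Angle swept by the target during transfer: ω₂·t = 1.3553 rad = 77.65°.
The orbiter traverses 180° on the transfer ellipse, so the target must lead by 180° − 77.65° = 102°.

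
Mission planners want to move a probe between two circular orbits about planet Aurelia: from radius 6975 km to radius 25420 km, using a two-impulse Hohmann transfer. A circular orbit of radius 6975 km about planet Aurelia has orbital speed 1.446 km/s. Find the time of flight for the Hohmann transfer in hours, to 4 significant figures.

t = 14.90 hours

From the circular-orbit relation v² = μ/r at r = 6975 km: μ = v²r = (1.446)² × 6975 = 14584.1 km³/s².
Semi-major axis of the transfer orbit: a_t = (6975 + 25420)/2 = 16197.5 km.
Transfer time t = π√(a_t³/μ) = π√((16197.5)³ / 14584.1) = 53630 s.
Converting: 53630 s ÷ 3600 s/hour = 14.90 hours.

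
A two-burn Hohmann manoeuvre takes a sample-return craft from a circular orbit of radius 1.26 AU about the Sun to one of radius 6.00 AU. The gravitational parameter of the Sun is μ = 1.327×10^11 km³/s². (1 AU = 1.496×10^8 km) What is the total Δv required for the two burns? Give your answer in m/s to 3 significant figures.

In km: r₁ = 1.26 × 1.496×10^8 = 1.88496×10^8 km; r₂ = 6.00 × 1.496×10^8 = 8.976×10^8 km.
Transfer-ellipse semi-major axis a_t = (r₁ + r₂)/2 = (1.88496×10^8 + 8.976×10^8)/2 = 5.43048×10^8 km.
At r₁ the circular-orbit speed is v₁ = √(μ/r₁) = 26.533 km/s.
On the transfer ellipse at r₁, vis-viva gives v_p = √[μ(2/r₁ − 1/a_t)] = 34.112 km/s.
First burn Δv₁ = |v_p − v₁| = 7.579 km/s.
At r₂, v₂ = √(μ/r₂) = 12.1589 km/s.
Transfer-orbit speed at r₂: v_a = √[μ(2/r₂ − 1/a_t)] = 7.16351 km/s.
Second burn Δv₂ = |v₂ − v_a| = 4.995 km/s.
Total Δv = Δv₁ + Δv₂ = 12.57 km/s.

Δv = 12600 m/s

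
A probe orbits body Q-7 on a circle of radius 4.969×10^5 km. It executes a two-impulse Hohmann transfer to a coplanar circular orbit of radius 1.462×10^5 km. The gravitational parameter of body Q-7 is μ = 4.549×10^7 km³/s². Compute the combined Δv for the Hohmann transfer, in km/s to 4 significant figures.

Transfer-ellipse semi-major axis a_t = (r₁ + r₂)/2 = (4.969×10^5 + 1.462×10^5)/2 = 3.2155×10^5 km.
At r₁ the circular-orbit speed is v₁ = √(μ/r₁) = 9.5681 km/s.
Transfer-orbit speed at r₁ (vis-viva): v_a = √[μ(2/r₁ − 1/a_t)] = 6.4517 km/s.
First burn Δv₁ = |v_a − v₁| = 3.1164 km/s.
At r₂, v₂ = √(μ/r₂) = 17.6394 km/s.
Transfer-orbit speed at r₂: v_p = √[μ(2/r₂ − 1/a_t)] = 21.9278 km/s.
Second burn Δv₂ = |v₂ − v_p| = 4.2884 km/s.
Total Δv = Δv₁ + Δv₂ = 7.405 km/s.

Δv = 7.405 km/s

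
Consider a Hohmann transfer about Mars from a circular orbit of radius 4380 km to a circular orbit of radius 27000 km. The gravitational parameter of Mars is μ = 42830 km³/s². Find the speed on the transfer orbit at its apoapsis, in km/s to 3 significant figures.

Transfer-ellipse semi-major axis a_t = (r₁ + r₂)/2 = (4380 + 27000)/2 = 15690 km.
The apoapsis of the transfer ellipse is at r = 27000 km.
Vis-viva: v = √[μ(2/r − 1/a_t)] = √[42830 × (2/27000 − 1/15690)] = 0.6655 km/s.

v = 0.665 km/s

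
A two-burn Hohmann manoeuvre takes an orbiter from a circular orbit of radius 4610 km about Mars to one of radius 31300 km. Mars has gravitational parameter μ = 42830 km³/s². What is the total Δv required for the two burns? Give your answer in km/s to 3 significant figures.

Semi-major axis of the transfer orbit: a_t = (4610 + 31300)/2 = 17955 km.
Circular speed at r₁: v₁ = √(μ/r₁) = √(42830/4610) = 3.04806 km/s.
On the transfer ellipse at r₁, vis-viva equation gives v_p = √[μ(2/r₁ − 1/a_t)] = 4.02442 km/s.
First burn Δv₁ = |v_p − v₁| = 0.9764 km/s.
Circular speed at r₂: v₂ = √(μ/r₂) = 1.16977 km/s.
Transfer-orbit speed at r₂: v_a = √[μ(2/r₂ − 1/a_t)] = 0.592734 km/s.
Second burn Δv₂ = |v₂ − v_a| = 0.5770 km/s.
Total Δv = Δv₁ + Δv₂ = 1.553 km/s.

Δv = 1.55 km/s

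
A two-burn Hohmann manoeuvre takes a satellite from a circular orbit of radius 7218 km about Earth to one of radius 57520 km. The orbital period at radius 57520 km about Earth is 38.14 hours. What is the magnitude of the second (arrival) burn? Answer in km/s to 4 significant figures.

From Kepler's third law T² = 4π²r³/μ at r = 57520 km, T = 38.14 hours = 38.14 × 3600 s = 1.37304×10^5 s: μ = 4π²r³/T² = 3.98520×10^5 km³/s².
Transfer-ellipse semi-major axis a_t = (r₁ + r₂)/2 = (7218 + 57520)/2 = 32369 km.
Circular speed at r = 57520 km: v_c = √(μ/r) = 2.632 km/s.
Transfer-orbit speed at the same r (vis-viva, a = a_t): v_t = √[μ(2/r − 1/a_t)] = 1.243 km/s.
Δv₂ = |v_t − v_c| = |1.243 − 2.632| = 1.389 km/s.

Δv₂ = 1.389 km/s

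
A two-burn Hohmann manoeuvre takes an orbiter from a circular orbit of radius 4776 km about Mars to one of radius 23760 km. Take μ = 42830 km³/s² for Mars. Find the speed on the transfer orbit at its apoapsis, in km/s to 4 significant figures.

v = 0.7768 km/s

Semi-major axis of the transfer orbit: a_t = (4776 + 23760)/2 = 14268 km.
At apoapsis, r = 23760 km.
Applying v² = μ(2/r − 1/a_t): v = 0.7768 km/s.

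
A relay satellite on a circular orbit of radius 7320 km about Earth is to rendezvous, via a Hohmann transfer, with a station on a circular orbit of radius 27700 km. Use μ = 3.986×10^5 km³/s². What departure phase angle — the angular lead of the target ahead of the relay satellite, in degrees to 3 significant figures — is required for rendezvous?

φ = 89.5°

Semi-major axis of the transfer orbit: a_t = (7320 + 27700)/2 = 17510 km.
The half-period of the transfer ellipse is t = π√(a_t³/μ) = 11529 s.
The target's mean motion on its circular orbit is ω₂ = √(μ/r₂³) = 1.3695×10^-4 rad/s.
Angle swept by the target during transfer: ω₂·t = 1.579 rad = 90.47°.
Arrival is 180° from departure on the ellipse, so φ = 180° − 90.47° = 89.5°.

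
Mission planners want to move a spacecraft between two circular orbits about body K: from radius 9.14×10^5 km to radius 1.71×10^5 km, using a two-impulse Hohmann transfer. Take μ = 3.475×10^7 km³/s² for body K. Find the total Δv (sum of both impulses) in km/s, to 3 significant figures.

Δv = 6.95 km/s

Transfer-ellipse semi-major axis a_t = (r₁ + r₂)/2 = (9.140×10^5 + 1.710×10^5)/2 = 5.425×10^5 km.
Circular speed at r₁: v₁ = √(μ/r₁) = √(3.475×10^7/9.140×10^5) = 6.166 km/s.
On the transfer ellipse at r₁, vis-viva equation gives v_a = √[μ(2/r₁ − 1/a_t)] = 3.462 km/s.
First burn Δv₁ = |v_a − v₁| = 2.704 km/s.
Circular speed at r₂: v₂ = √(μ/r₂) = 14.255 km/s.
Transfer-orbit speed at r₂: v_p = √[μ(2/r₂ − 1/a_t)] = 18.503 km/s.
Second burn Δv₂ = |v₂ − v_p| = 4.248 km/s.
Total Δv = Δv₁ + Δv₂ = 6.952 km/s.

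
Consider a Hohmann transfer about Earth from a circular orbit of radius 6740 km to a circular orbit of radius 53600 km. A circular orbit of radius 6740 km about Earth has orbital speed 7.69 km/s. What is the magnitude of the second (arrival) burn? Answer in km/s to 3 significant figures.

From the circular-orbit relation v² = μ/r at r = 6740 km: μ = v²r = (7.69)² × 6740 = 3.98577×10^5 km³/s².
Semi-major axis of the transfer orbit: a_t = (6740 + 53600)/2 = 30170 km.
Circular speed at r = 53600 km: v_c = √(μ/r) = 2.727 km/s.
Transfer-orbit speed at the same r (vis-viva, a = a_t): v_t = √[μ(2/r − 1/a_t)] = 1.289 km/s.
Δv₂ = |v_t − v_c| = |1.289 − 2.727| = 1.438 km/s.

Δv₂ = 1.44 km/s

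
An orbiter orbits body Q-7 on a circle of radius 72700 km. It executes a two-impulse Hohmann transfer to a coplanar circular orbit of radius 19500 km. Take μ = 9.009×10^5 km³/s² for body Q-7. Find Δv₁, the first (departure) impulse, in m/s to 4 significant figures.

Δv₁ = 1231 m/s

Semi-major axis of the transfer orbit: a_t = (72700 + 19500)/2 = 46100 km.
On the circular orbit at r = 72700 km, v_c = √(μ/r) = 3.520 km/s.
Transfer-orbit speed at the same r (vis-viva, a = a_t): v_t = √[μ(2/r − 1/a_t)] = 2.289 km/s.
Δv₁ = |v_t − v_c| = |2.289 − 3.520| = 1.231 km/s.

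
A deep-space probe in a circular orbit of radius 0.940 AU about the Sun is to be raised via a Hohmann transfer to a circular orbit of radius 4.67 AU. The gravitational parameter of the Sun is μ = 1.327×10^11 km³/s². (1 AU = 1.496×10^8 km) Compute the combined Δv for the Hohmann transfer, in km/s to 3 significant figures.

Δv = 14.7 km/s

In km: r₁ = 0.940 × 1.496×10^8 = 1.40624×10^8 km; r₂ = 4.67 × 1.496×10^8 = 6.98632×10^8 km.
The Hohmann ellipse has a_t = (r₁ + r₂)/2 = 4.19628×10^8 km.
Circular speed at r₁: v₁ = √(μ/r₁) = √(1.327×10^11/1.40624×10^8) = 30.719 km/s.
On the transfer ellipse at r₁, v² = μ(2/r − 1/a) gives v_p = √[μ(2/r₁ − 1/a_t)] = 39.637 km/s.
First burn Δv₁ = |v_p − v₁| = 8.918 km/s.
Circular speed at r₂: v₂ = √(μ/r₂) = 13.782 km/s.
Transfer-orbit speed at r₂: v_a = √[μ(2/r₂ − 1/a_t)] = 7.9783 km/s.
Second burn Δv₂ = |v₂ − v_a| = 5.804 km/s.
Δv = Δv₁ + Δv₂ = 8.918 + 5.804 = 14.72 km/s.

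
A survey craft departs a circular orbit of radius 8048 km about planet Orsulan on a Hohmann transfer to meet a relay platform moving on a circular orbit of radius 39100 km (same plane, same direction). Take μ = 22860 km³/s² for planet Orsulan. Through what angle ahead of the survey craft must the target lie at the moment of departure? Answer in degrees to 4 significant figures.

Semi-major axis of the transfer orbit: a_t = (8048 + 39100)/2 = 23574 km.
The half-period of the transfer ellipse is t = π√(a_t³/μ) = 75207.6 s.
The target's mean motion on its circular orbit is ω₂ = √(μ/r₂³) = 1.95557×10^-5 rad/s.
Angle swept by the target during transfer: ω₂·t = 1.47074 rad = 84.27°.
Arrival is 180° from departure on the ellipse, so φ = 180° − 84.27° = 95.73°.

φ = 95.73°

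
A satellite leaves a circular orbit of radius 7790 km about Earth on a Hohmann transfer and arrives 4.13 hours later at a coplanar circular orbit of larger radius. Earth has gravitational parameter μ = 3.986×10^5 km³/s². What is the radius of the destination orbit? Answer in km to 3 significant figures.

Transfer time t = 4.13 hours = 14868 s, and t = π√(a_t³/μ).
So a_t = (μ t²/π²)^(1/3) = (3.986×10^5 × (14868)² / π²)^(1/3) = 20745 km.
Since a_t = (r₁ + r₂)/2, r₂ = 2a_t − r₁ = 2×20745 − 7790 = 33700 km.

r₂ = 33700 km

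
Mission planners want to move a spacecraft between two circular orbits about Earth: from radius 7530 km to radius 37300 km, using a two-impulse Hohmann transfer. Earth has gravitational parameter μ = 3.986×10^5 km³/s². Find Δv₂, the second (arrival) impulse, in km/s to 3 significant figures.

Transfer-ellipse semi-major axis a_t = (r₁ + r₂)/2 = (7530 + 37300)/2 = 22415 km.
On the circular orbit at r = 37300 km, v_c = √(μ/r) = 3.269 km/s.
Vis-viva on the transfer ellipse at r = 37300 km gives v_t = √[μ(2/r − 1/a_t)] = 1.895 km/s.
Δv₂ = |v_t − v_c| = |1.895 − 3.269| = 1.374 km/s.

Δv₂ = 1.37 km/s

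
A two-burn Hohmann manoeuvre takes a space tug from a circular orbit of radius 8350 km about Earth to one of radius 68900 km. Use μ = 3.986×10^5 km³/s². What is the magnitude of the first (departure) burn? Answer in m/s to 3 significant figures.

The Hohmann ellipse has a_t = (r₁ + r₂)/2 = 38625 km.
Circular speed at r = 8350 km: v_c = √(μ/r) = 6.909 km/s.
Vis-viva on the transfer ellipse at r = 8350 km gives v_t = √[μ(2/r − 1/a_t)] = 9.228 km/s.
Δv₁ = |v_t − v_c| = |9.228 − 6.909| = 2.319 km/s.

Δv₁ = 2320 m/s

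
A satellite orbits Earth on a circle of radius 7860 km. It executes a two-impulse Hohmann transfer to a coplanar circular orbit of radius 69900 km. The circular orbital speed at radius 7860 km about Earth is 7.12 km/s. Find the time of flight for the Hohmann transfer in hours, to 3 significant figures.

From the circular-orbit relation v² = μ/r at r = 7860 km: μ = v²r = (7.12)² × 7860 = 3.98458×10^5 km³/s².
Semi-major axis of the transfer orbit: a_t = (7860 + 69900)/2 = 38880 km.
Half the transfer-orbit period gives t = π√(a_t³/μ) = 38150 s.
Converting: 38150 s ÷ 3600 s/hour = 10.6 hours.

t = 10.6 hours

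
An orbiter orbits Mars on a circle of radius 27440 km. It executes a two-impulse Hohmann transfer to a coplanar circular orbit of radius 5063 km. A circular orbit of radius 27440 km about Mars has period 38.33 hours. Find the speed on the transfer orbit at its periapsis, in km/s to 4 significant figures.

From Kepler's third law T² = 4π²r³/μ at r = 27440 km, T = 38.33 hours = 38.33 × 3600 s = 1.37988×10^5 s: μ = 4π²r³/T² = 42838.0 km³/s².
Semi-major axis of the transfer orbit: a_t = (27440 + 5063)/2 = 16251.5 km.
At periapsis, r = 5063 km.
From the vis-viva equation, v = √[μ(2/r − 1/a_t)] = 3.780 km/s.

v = 3.780 km/s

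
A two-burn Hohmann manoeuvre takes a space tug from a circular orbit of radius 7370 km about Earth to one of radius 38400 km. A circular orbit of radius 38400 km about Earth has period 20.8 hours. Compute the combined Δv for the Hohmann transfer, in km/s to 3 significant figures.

From Kepler's third law T² = 4π²r³/μ at r = 38400 km, T = 20.8 hours = 20.8 × 3600 s = 74880 s: μ = 4π²r³/T² = 3.98678×10^5 km³/s².
Transfer-ellipse semi-major axis a_t = (r₁ + r₂)/2 = (7370 + 38400)/2 = 22885 km.
Circular speed at r₁: v₁ = √(μ/r₁) = √(3.98678×10^5/7370) = 7.355 km/s.
On the transfer ellipse at r₁, v² = μ(2/r − 1/a) gives v_p = √[μ(2/r₁ − 1/a_t)] = 9.527 km/s.
First burn Δv₁ = |v_p − v₁| = 2.172 km/s.
Circular speed at r₂: v₂ = √(μ/r₂) = 3.2221 km/s.
Transfer-orbit speed at r₂: v_a = √[μ(2/r₂ − 1/a_t)] = 1.8285 km/s.
Second burn Δv₂ = |v₂ − v_a| = 1.394 km/s.
Total Δv = Δv₁ + Δv₂ = 3.566 km/s.

Δv = 3.57 km/s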